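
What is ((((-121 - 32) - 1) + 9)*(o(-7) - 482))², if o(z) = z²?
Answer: 3941956225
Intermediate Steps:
((((-121 - 32) - 1) + 9)*(o(-7) - 482))² = ((((-121 - 32) - 1) + 9)*((-7)² - 482))² = (((-153 - 1) + 9)*(49 - 482))² = ((-154 + 9)*(-433))² = (-145*(-433))² = 62785² = 3941956225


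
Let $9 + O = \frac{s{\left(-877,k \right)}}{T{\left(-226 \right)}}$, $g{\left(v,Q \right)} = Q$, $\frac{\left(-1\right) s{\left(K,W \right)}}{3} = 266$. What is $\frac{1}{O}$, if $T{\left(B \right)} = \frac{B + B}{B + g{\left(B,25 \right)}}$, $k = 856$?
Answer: $- \frac{226}{82233} \approx -0.0027483$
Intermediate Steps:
$s{\left(K,W \right)} = -798$ ($s{\left(K,W \right)} = \left(-3\right) 266 = -798$)
$T{\left(B \right)} = \frac{2 B}{25 + B}$ ($T{\left(B \right)} = \frac{B + B}{B + 25} = \frac{2 B}{25 + B}$)
$O = - \frac{82233}{226}$ ($O = -9 - \frac{798}{2 \left(-226\right) \frac{1}{25 - 226}} = -9 - \frac{798}{2 \left(-226\right) \frac{1}{-201}} = -9 - \frac{798}{2 \left(-226\right) \left(- \frac{1}{201}\right)} = -9 - \frac{798}{\frac{452}{201}} = -9 - \frac{80199}{226} = - \frac{82233}{226} \approx -363.86$)
$\frac{1}{O} = \frac{1}{- \frac{82233}{226}} = - \frac{226}{82233}$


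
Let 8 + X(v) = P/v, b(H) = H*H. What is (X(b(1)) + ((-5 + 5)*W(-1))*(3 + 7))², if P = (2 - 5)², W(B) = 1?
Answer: 1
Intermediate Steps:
P = 9 (P = (-3)² = 9)
b(H) = H²
X(v) = -8 + 9/v
(X(b(1)) + ((-5 + 5)*W(-1))*(3 + 7))² = ((-8 + 9/(1²)) + ((-5 + 5)*1)*(3 + 7))² = ((-8 + 9/1) + (0*1)*10)² = ((-8 + 9*1) + 0*10)² = ((-8 + 9) + 0)² = (1 + 0)² = 1² = 1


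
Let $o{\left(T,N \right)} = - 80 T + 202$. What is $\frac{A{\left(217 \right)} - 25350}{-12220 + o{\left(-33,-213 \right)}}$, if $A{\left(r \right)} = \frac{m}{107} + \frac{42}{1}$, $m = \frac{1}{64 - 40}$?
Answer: $\frac{64990943}{24082704} \approx 2.6987$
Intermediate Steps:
$o{\left(T,N \right)} = 202 - 80 T$
$m = \frac{1}{24} \approx 0.041667$
$A{\left(r \right)} = \frac{107857}{2568}$ ($A{\left(r \right)} = \frac{1}{24 \cdot 107} + \frac{42}{1} = \frac{1}{24} \cdot \frac{1}{107} + 42 \cdot 1 = \frac{1}{2568} + 42 = \frac{107857}{2568}$)
$\frac{A{\left(217 \right)} - 25350}{-12220 + o{\left(-33,-213 \right)}} = \frac{\frac{107857}{2568} - 25350}{-12220 + \left(202 - -2640\right)} = \frac{\frac{107857}{2568} - 25350}{-12220 + \left(202 + 2640\right)} = - \frac{64990943}{2568 \left(-12220 + 2842\right)} = - \frac{64990943}{2568 \left(-9378\right)} = \left(- \frac{64990943}{2568}\right) \left(- \frac{1}{9378}\right) = \frac{64990943}{24082704}$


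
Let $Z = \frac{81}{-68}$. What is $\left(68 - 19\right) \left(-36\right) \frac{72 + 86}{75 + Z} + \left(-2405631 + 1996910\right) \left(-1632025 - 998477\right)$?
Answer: $\frac{256958795595642}{239} \approx 1.0751 \cdot 10^{12}$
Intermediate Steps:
$Z = - \frac{81}{68}$ ($Z = 81 \left(- \frac{1}{68}\right) = - \frac{81}{68} \approx -1.1912$)
$\left(68 - 19\right) \left(-36\right) \frac{72 + 86}{75 + Z} + \left(-2405631 + 1996910\right) \left(-1632025 - 998477\right) = \left(68 - 19\right) \left(-36\right) \frac{72 + 86}{75 - \frac{81}{68}} + \left(-2405631 + 1996910\right) \left(-1632025 - 998477\right) = 49 \left(-36\right) \frac{158}{\frac{5019}{68}} - -1075141407942 = - 1764 \cdot 158 \cdot \frac{68}{5019} + 1075141407942 = \left(-1764\right) \frac{10744}{5019} + 1075141407942 = - \frac{902496}{239} + 1075141407942 = \frac{256958795595642}{239}$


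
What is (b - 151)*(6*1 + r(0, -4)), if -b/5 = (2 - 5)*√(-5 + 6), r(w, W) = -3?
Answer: -408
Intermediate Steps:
b = 15 (b = -5*(2 - 5)*√(-5 + 6) = -(-15)*√1 = -(-15) = -5*(-3) = 15)
(b - 151)*(6*1 + r(0, -4)) = (15 - 151)*(6*1 - 3) = -136*(6 - 3) = -136*3 = -408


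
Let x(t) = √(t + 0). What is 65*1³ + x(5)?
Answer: 65 + √5 ≈ 67.236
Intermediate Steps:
x(t) = √t
65*1³ + x(5) = 65*1³ + √5 = 65*1 + √5 = 65 + √5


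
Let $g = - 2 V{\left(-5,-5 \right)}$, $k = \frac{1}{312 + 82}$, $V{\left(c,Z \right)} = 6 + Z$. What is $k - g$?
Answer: $\frac{789}{394} \approx 2.0025$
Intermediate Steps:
$k = \frac{1}{394} \approx 0.0025381$
$g = -2$ ($g = - 2 \left(6 - 5\right) = \left(-2\right) 1 = -2$)
$k - g = \frac{1}{394} - -2 = \frac{1}{394} + 2 = \frac{789}{394}$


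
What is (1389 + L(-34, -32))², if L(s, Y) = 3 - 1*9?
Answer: 1912689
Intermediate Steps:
L(s, Y) = -6 (L(s, Y) = 3 - 9 = -6)
(1389 + L(-34, -32))² = (1389 - 6)² = 1383² = 1912689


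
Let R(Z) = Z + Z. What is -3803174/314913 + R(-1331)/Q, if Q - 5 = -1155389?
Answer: -732214681735/60640906932 ≈ -12.075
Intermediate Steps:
Q = -1155384 (Q = 5 - 1155389 = -1155384)
R(Z) = 2*Z
-3803174/314913 + R(-1331)/Q = -3803174/314913 + (2*(-1331))/(-1155384) = -3803174*1/314913 - 2662*(-1/1155384) = -3803174/314913 + 1331/577692 = -732214681735/60640906932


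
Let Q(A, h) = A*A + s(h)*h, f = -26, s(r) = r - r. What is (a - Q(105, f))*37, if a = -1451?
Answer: -461612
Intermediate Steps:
s(r) = 0
Q(A, h) = A² (Q(A, h) = A*A + 0*h = A² + 0 = A²)
(a - Q(105, f))*37 = (-1451 - 1*105²)*37 = (-1451 - 1*11025)*37 = (-1451 - 11025)*37 = -12476*37 = -461612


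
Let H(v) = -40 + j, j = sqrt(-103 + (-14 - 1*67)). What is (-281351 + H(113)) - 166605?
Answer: -447996 + 2*I*sqrt(46) ≈ -4.48e+5 + 13.565*I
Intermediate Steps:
j = 2*I*sqrt(46) (j = sqrt(-103 + (-14 - 67)) = sqrt(-103 - 81) = sqrt(-184) = 2*I*sqrt(46) ≈ 13.565*I)
H(v) = -40 + 2*I*sqrt(46)
(-281351 + H(113)) - 166605 = (-281351 + (-40 + 2*I*sqrt(46))) - 166605 = (-281391 + 2*I*sqrt(46)) - 166605 = -447996 + 2*I*sqrt(46)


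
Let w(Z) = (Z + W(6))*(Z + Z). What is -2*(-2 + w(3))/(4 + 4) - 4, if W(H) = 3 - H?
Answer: -7/2 ≈ -3.5000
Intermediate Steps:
w(Z) = 2*Z*(-3 + Z) (w(Z) = (Z + (3 - 1*6))*(Z + Z) = (Z + (3 - 6))*(2*Z) = (Z - 3)*(2*Z) = (-3 + Z)*(2*Z) = 2*Z*(-3 + Z))
-2*(-2 + w(3))/(4 + 4) - 4 = -2*(-2 + 2*3*(-3 + 3))/(4 + 4) - 4 = -2*(-2 + 2*3*0)/8 - 4 = -2*(-2 + 0)/8 - 4 = -(-4)/8 - 4 = -2*(-¼) - 4 = ½ - 4 = -7/2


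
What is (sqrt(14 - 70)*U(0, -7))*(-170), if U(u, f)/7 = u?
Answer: 0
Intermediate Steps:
U(u, f) = 7*u
(sqrt(14 - 70)*U(0, -7))*(-170) = (sqrt(14 - 70)*(7*0))*(-170) = (sqrt(-56)*0)*(-170) = ((2*I*sqrt(14))*0)*(-170) = 0*(-170) = 0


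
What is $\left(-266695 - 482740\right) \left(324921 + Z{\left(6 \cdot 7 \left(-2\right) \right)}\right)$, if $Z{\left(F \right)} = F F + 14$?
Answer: $-248805675085$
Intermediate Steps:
$Z{\left(F \right)} = 14 + F^{2}$ ($Z{\left(F \right)} = F^{2} + 14 = 14 + F^{2}$)
$\left(-266695 - 482740\right) \left(324921 + Z{\left(6 \cdot 7 \left(-2\right) \right)}\right) = \left(-266695 - 482740\right) \left(324921 + \left(14 + \left(6 \cdot 7 \left(-2\right)\right)^{2}\right)\right) = - 749435 \left(324921 + \left(14 + \left(42 \left(-2\right)\right)^{2}\right)\right) = - 749435 \left(324921 + \left(14 + \left(-84\right)^{2}\right)\right) = - 749435 \left(324921 + \left(14 + 7056\right)\right) = - 749435 \left(324921 + 7070\right) = \left(-749435\right) 331991 = -248805675085$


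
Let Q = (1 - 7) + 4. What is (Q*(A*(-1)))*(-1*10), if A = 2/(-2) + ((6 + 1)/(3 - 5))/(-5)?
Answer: 6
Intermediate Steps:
A = -3/10 (A = 2*(-1/2) + (7/(-2))*(-1/5) = -1 + (7*(-1/2))*(-1/5) = -1 - 7/2*(-1/5) = -1 + 7/10 = -3/10 ≈ -0.30000)
Q = -2 (Q = -6 + 4 = -2)
(Q*(A*(-1)))*(-1*10) = (-(-3)*(-1)/5)*(-1*10) = -2*3/10*(-10) = -3/5*(-10) = 6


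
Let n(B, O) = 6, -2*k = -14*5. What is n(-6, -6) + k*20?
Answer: 706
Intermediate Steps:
k = 35 (k = -(-7)*5 = -½*(-70) = 35)
n(-6, -6) + k*20 = 6 + 35*20 = 6 + 700 = 706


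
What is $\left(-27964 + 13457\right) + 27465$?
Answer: $12958$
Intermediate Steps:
$\left(-27964 + 13457\right) + 27465 = -14507 + 27465 = 12958$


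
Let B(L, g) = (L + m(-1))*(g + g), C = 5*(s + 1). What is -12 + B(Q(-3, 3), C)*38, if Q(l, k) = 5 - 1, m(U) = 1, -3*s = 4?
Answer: -1936/3 ≈ -645.33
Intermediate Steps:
s = -4/3 (s = -⅓*4 = -4/3 ≈ -1.3333)
C = -5/3 (C = 5*(-4/3 + 1) = 5*(-⅓) = -5/3 ≈ -1.6667)
Q(l, k) = 4
B(L, g) = 2*g*(1 + L) (B(L, g) = (L + 1)*(g + g) = (1 + L)*(2*g) = 2*g*(1 + L))
-12 + B(Q(-3, 3), C)*38 = -12 + (2*(-5/3)*(1 + 4))*38 = -12 + (2*(-5/3)*5)*38 = -12 - 50/3*38 = -12 - 1900/3 = -1936/3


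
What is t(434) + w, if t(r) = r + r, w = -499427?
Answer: -498559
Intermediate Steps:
t(r) = 2*r
t(434) + w = 2*434 - 499427 = 868 - 499427 = -498559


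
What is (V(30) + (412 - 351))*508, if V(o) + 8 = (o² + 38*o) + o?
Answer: 1078484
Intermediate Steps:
V(o) = -8 + o² + 39*o (V(o) = -8 + ((o² + 38*o) + o) = -8 + (o² + 39*o) = -8 + o² + 39*o)
(V(30) + (412 - 351))*508 = ((-8 + 30² + 39*30) + (412 - 351))*508 = ((-8 + 900 + 1170) + 61)*508 = (2062 + 61)*508 = 2123*508 = 1078484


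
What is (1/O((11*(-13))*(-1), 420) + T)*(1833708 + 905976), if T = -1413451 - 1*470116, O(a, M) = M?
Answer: -180613242820673/35 ≈ -5.1604e+12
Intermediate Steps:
T = -1883567 (T = -1413451 - 470116 = -1883567)
(1/O((11*(-13))*(-1), 420) + T)*(1833708 + 905976) = (1/420 - 1883567)*(1833708 + 905976) = (1/420 - 1883567)*2739684 = -791098139/420*2739684 = -180613242820673/35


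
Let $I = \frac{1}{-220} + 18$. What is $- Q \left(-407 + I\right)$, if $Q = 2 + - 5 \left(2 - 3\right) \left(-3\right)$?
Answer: $- \frac{1112553}{220} \approx -5057.1$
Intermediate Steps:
$I = \frac{3959}{220}$ ($I = - \frac{1}{220} + 18 = \frac{3959}{220} \approx 17.995$)
$Q = -13$ ($Q = 2 + \left(-5\right) \left(-1\right) \left(-3\right) = 2 + 5 \left(-3\right) = 2 - 15 = -13$)
$- Q \left(-407 + I\right) = - \left(-13\right) \left(-407 + \frac{3959}{220}\right) = - \frac{\left(-13\right) \left(-85581\right)}{220} = \left(-1\right) \frac{1112553}{220} = - \frac{1112553}{220}$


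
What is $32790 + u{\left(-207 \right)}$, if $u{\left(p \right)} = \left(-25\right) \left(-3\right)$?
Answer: $32865$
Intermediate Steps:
$u{\left(p \right)} = 75$
$32790 + u{\left(-207 \right)} = 32790 + 75 = 32865$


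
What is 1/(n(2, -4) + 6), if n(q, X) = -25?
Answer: -1/19 ≈ -0.052632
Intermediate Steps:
1/(n(2, -4) + 6) = 1/(-25 + 6) = 1/(-19) = -1/19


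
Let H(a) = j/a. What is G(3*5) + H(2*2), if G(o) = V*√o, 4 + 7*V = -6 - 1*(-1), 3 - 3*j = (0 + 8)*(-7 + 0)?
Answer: 59/12 - 9*√15/7 ≈ -0.062883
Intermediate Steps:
j = 59/3 (j = 1 - (0 + 8)*(-7 + 0)/3 = 1 - 8*(-7)/3 = 1 - ⅓*(-56) = 1 + 56/3 = 59/3 ≈ 19.667)
V = -9/7 (V = -4/7 + (-6 - 1*(-1))/7 = -4/7 + (-6 + 1)/7 = -4/7 + (⅐)*(-5) = -4/7 - 5/7 = -9/7 ≈ -1.2857)
H(a) = 59/(3*a)
G(o) = -9*√o/7
G(3*5) + H(2*2) = -9*√15/7 + 59/(3*((2*2))) = -9*√15/7 + (59/3)/4 = -9*√15/7 + (59/3)*(¼) = -9*√15/7 + 59/12 = 59/12 - 9*√15/7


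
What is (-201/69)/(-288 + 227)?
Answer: 67/1403 ≈ 0.047755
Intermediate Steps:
(-201/69)/(-288 + 227) = -201*1/69/(-61) = -67/23*(-1/61) = 67/1403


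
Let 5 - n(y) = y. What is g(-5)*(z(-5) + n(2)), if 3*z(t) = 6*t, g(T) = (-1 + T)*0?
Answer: 0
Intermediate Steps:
g(T) = 0
z(t) = 2*t (z(t) = (6*t)/3 = 2*t)
n(y) = 5 - y
g(-5)*(z(-5) + n(2)) = 0*(2*(-5) + (5 - 1*2)) = 0*(-10 + (5 - 2)) = 0*(-10 + 3) = 0*(-7) = 0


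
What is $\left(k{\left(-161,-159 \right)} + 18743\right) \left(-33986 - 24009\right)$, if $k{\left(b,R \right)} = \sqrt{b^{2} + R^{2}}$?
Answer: $-1087000285 - 57995 \sqrt{51202} \approx -1.1001 \cdot 10^{9}$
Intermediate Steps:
$k{\left(b,R \right)} = \sqrt{R^{2} + b^{2}}$
$\left(k{\left(-161,-159 \right)} + 18743\right) \left(-33986 - 24009\right) = \left(\sqrt{\left(-159\right)^{2} + \left(-161\right)^{2}} + 18743\right) \left(-33986 - 24009\right) = \left(\sqrt{25281 + 25921} + 18743\right) \left(-57995\right) = \left(\sqrt{51202} + 18743\right) \left(-57995\right) = \left(18743 + \sqrt{51202}\right) \left(-57995\right) = -1087000285 - 57995 \sqrt{51202}$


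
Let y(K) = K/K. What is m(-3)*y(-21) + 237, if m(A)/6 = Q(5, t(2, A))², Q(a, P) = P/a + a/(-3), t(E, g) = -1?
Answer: 19343/75 ≈ 257.91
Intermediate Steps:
Q(a, P) = -a/3 + P/a (Q(a, P) = P/a + a*(-⅓) = P/a - a/3 = -a/3 + P/a)
y(K) = 1
m(A) = 1568/75 (m(A) = 6*(-⅓*5 - 1/5)² = 6*(-5/3 - 1*⅕)² = 6*(-5/3 - ⅕)² = 6*(-28/15)² = 6*(784/225) = 1568/75)
m(-3)*y(-21) + 237 = (1568/75)*1 + 237 = 1568/75 + 237 = 19343/75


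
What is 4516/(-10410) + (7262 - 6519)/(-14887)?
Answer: -37482161/77486835 ≈ -0.48372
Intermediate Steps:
4516/(-10410) + (7262 - 6519)/(-14887) = 4516*(-1/10410) + 743*(-1/14887) = -2258/5205 - 743/14887 = -37482161/77486835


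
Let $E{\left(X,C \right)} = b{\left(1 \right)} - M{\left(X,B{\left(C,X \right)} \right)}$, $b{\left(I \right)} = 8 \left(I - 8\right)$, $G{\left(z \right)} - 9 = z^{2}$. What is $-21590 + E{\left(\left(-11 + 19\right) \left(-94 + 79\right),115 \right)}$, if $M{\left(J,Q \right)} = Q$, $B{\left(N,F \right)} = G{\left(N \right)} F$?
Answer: $1566434$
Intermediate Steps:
$G{\left(z \right)} = 9 + z^{2}$
$B{\left(N,F \right)} = F \left(9 + N^{2}\right)$ ($B{\left(N,F \right)} = \left(9 + N^{2}\right) F = F \left(9 + N^{2}\right)$)
$b{\left(I \right)} = -64 + 8 I$ ($b{\left(I \right)} = 8 \left(-8 + I\right) = -64 + 8 I$)
$E{\left(X,C \right)} = -56 - X \left(9 + C^{2}\right)$ ($E{\left(X,C \right)} = \left(-64 + 8 \cdot 1\right) - X \left(9 + C^{2}\right) = \left(-64 + 8\right) - X \left(9 + C^{2}\right) = -56 - X \left(9 + C^{2}\right)$)
$-21590 + E{\left(\left(-11 + 19\right) \left(-94 + 79\right),115 \right)} = -21590 - \left(56 + \left(-11 + 19\right) \left(-94 + 79\right) \left(9 + 115^{2}\right)\right) = -21590 - \left(56 + 8 \left(-15\right) \left(9 + 13225\right)\right) = -21590 - \left(56 - 1588080\right) = -21590 + \left(-56 + 1588080\right) = -21590 + 1588024 = 1566434$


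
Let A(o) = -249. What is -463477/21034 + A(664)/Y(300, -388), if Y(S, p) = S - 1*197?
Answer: -52975597/2166502 ≈ -24.452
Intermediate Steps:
Y(S, p) = -197 + S (Y(S, p) = S - 197 = -197 + S)
-463477/21034 + A(664)/Y(300, -388) = -463477/21034 - 249/(-197 + 300) = -463477*1/21034 - 249/103 = -463477/21034 - 249*1/103 = -463477/21034 - 249/103 = -52975597/2166502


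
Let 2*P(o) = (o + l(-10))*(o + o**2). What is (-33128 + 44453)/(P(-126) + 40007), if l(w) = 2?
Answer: -11325/936493 ≈ -0.012093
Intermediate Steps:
P(o) = (2 + o)*(o + o**2)/2 (P(o) = ((o + 2)*(o + o**2))/2 = ((2 + o)*(o + o**2))/2 = (2 + o)*(o + o**2)/2)
(-33128 + 44453)/(P(-126) + 40007) = (-33128 + 44453)/((1/2)*(-126)*(2 + (-126)**2 + 3*(-126)) + 40007) = 11325/((1/2)*(-126)*(2 + 15876 - 378) + 40007) = 11325/((1/2)*(-126)*15500 + 40007) = 11325/(-976500 + 40007) = 11325/(-936493) = 11325*(-1/936493) = -11325/936493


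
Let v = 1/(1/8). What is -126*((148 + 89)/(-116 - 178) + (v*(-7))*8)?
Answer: 395847/7 ≈ 56550.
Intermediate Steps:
v = 8 (v = 1/(⅛) = 8)
-126*((148 + 89)/(-116 - 178) + (v*(-7))*8) = -126*((148 + 89)/(-116 - 178) + (8*(-7))*8) = -126*(237/(-294) - 56*8) = -126*(237*(-1/294) - 448) = -126*(-79/98 - 448) = -126*(-43983/98) = 395847/7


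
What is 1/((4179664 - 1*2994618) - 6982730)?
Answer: -1/5797684 ≈ -1.7248e-7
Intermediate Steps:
1/((4179664 - 1*2994618) - 6982730) = 1/((4179664 - 2994618) - 6982730) = 1/(1185046 - 6982730) = 1/(-5797684) = -1/5797684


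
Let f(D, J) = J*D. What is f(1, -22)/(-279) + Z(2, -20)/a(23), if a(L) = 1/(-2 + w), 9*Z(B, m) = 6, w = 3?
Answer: 208/279 ≈ 0.74552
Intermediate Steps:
Z(B, m) = ⅔ (Z(B, m) = (⅑)*6 = ⅔)
a(L) = 1 (a(L) = 1/(-2 + 3) = 1/1 = 1)
f(D, J) = D*J
f(1, -22)/(-279) + Z(2, -20)/a(23) = (1*(-22))/(-279) + (⅔)/1 = -22*(-1/279) + (⅔)*1 = 22/279 + ⅔ = 208/279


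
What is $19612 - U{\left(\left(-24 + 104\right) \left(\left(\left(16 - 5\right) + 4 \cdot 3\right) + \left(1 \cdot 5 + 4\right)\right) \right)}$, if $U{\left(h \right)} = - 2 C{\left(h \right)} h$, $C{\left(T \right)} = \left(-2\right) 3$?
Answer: $-11108$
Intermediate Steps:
$C{\left(T \right)} = -6$
$U{\left(h \right)} = 12 h$ ($U{\left(h \right)} = \left(-2\right) \left(-6\right) h = 12 h$)
$19612 - U{\left(\left(-24 + 104\right) \left(\left(\left(16 - 5\right) + 4 \cdot 3\right) + \left(1 \cdot 5 + 4\right)\right) \right)} = 19612 - 12 \left(-24 + 104\right) \left(\left(\left(16 - 5\right) + 4 \cdot 3\right) + \left(1 \cdot 5 + 4\right)\right) = 19612 - 12 \cdot 80 \left(\left(11 + 12\right) + \left(5 + 4\right)\right) = 19612 - 12 \cdot 80 \left(23 + 9\right) = 19612 - 12 \cdot 80 \cdot 32 = 19612 - 12 \cdot 2560 = 19612 - 30720 = -11108$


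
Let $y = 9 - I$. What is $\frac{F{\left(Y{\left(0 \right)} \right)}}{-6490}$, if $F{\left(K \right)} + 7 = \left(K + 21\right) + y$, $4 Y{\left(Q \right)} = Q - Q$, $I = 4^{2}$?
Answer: $- \frac{7}{6490} \approx -0.0010786$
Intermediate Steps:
$I = 16$
$y = -7$ ($y = 9 - 16 = -7$)
$Y{\left(Q \right)} = 0$ ($Y{\left(Q \right)} = \frac{Q - Q}{4} = \frac{1}{4} \cdot 0 = 0$)
$F{\left(K \right)} = 7 + K$ ($F{\left(K \right)} = -7 + \left(\left(K + 21\right) - 7\right) = -7 + \left(\left(21 + K\right) - 7\right) = -7 + \left(14 + K\right) = 7 + K$)
$\frac{F{\left(Y{\left(0 \right)} \right)}}{-6490} = \frac{7 + 0}{-6490} = 7 \left(- \frac{1}{6490}\right) = - \frac{7}{6490}$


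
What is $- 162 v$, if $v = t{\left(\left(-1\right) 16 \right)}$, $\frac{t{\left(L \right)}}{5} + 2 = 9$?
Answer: $-5670$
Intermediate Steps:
$t{\left(L \right)} = 35$ ($t{\left(L \right)} = -10 + 5 \cdot 9 = -10 + 45 = 35$)
$v = 35$
$- 162 v = \left(-162\right) 35 = -5670$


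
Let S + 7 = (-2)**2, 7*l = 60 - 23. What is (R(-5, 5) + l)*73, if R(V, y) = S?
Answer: 1168/7 ≈ 166.86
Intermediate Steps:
l = 37/7 (l = (60 - 23)/7 = (1/7)*37 = 37/7 ≈ 5.2857)
S = -3 (S = -7 + (-2)**2 = -7 + 4 = -3)
R(V, y) = -3
(R(-5, 5) + l)*73 = (-3 + 37/7)*73 = (16/7)*73 = 1168/7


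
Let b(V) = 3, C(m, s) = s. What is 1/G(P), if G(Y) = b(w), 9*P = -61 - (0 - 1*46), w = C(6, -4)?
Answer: ⅓ ≈ 0.33333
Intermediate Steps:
w = -4
P = -5/3 (P = (-61 - (0 - 1*46))/9 = (-61 - (0 - 46))/9 = (-61 - 1*(-46))/9 = (-61 + 46)/9 = (⅑)*(-15) = -5/3 ≈ -1.6667)
G(Y) = 3
1/G(P) = 1/3 = ⅓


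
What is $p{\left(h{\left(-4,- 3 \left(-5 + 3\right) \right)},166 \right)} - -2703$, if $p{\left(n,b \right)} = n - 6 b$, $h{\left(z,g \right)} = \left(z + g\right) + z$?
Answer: $1705$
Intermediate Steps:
$h{\left(z,g \right)} = g + 2 z$ ($h{\left(z,g \right)} = \left(g + z\right) + z = g + 2 z$)
$p{\left(h{\left(-4,- 3 \left(-5 + 3\right) \right)},166 \right)} - -2703 = \left(\left(- 3 \left(-5 + 3\right) + 2 \left(-4\right)\right) - 996\right) - -2703 = \left(\left(\left(-3\right) \left(-2\right) - 8\right) - 996\right) + 2703 = \left(\left(6 - 8\right) - 996\right) + 2703 = \left(-2 - 996\right) + 2703 = -998 + 2703 = 1705$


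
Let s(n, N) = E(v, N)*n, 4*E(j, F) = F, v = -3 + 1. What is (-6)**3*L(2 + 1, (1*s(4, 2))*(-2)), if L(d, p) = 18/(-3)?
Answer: 1296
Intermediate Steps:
v = -2
E(j, F) = F/4
s(n, N) = N*n/4 (s(n, N) = (N/4)*n = N*n/4)
L(d, p) = -6 (L(d, p) = 18*(-1/3) = -6)
(-6)**3*L(2 + 1, (1*s(4, 2))*(-2)) = (-6)**3*(-6) = -216*(-6) = 1296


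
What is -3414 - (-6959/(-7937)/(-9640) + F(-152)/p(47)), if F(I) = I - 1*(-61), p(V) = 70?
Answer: -261114816077/76512680 ≈ -3412.7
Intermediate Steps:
F(I) = 61 + I (F(I) = I + 61 = 61 + I)
-3414 - (-6959/(-7937)/(-9640) + F(-152)/p(47)) = -3414 - (-6959/(-7937)/(-9640) + (61 - 152)/70) = -3414 - (-6959*(-1/7937)*(-1/9640) - 91*1/70) = -3414 - ((6959/7937)*(-1/9640) - 13/10) = -3414 - (-6959/76512680 - 13/10) = -3414 - 1*(-99473443/76512680) = -3414 + 99473443/76512680 = -261114816077/76512680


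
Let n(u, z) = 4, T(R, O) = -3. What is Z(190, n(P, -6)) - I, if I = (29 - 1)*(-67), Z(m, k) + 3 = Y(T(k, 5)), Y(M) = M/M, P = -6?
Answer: 1874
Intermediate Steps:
Y(M) = 1
Z(m, k) = -2 (Z(m, k) = -3 + 1 = -2)
I = -1876 (I = 28*(-67) = -1876)
Z(190, n(P, -6)) - I = -2 - 1*(-1876) = -2 + 1876 = 1874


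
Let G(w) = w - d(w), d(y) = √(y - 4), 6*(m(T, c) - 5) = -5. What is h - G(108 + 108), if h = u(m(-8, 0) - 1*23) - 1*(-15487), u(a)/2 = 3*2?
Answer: 15283 + 2*√53 ≈ 15298.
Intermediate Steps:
m(T, c) = 25/6 (m(T, c) = 5 + (⅙)*(-5) = 5 - ⅚ = 25/6)
d(y) = √(-4 + y)
u(a) = 12 (u(a) = 2*(3*2) = 2*6 = 12)
G(w) = w - √(-4 + w)
h = 15499 (h = 12 - 1*(-15487) = 12 + 15487 = 15499)
h - G(108 + 108) = 15499 - ((108 + 108) - √(-4 + (108 + 108))) = 15499 - (216 - √(-4 + 216)) = 15499 - (216 - √212) = 15499 - (216 - 2*√53) = 15499 + (-216 + 2*√53) = 15283 + 2*√53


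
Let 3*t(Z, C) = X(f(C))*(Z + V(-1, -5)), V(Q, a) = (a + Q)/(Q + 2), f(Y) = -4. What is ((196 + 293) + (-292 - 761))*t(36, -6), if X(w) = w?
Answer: 22560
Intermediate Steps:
V(Q, a) = (Q + a)/(2 + Q)
t(Z, C) = 8 - 4*Z/3 (t(Z, C) = (-4*(Z + (-1 - 5)/(2 - 1)))/3 = (-4*(Z - 6/1))/3 = (-4*(Z + 1*(-6)))/3 = (-4*(Z - 6))/3 = (-4*(-6 + Z))/3 = (24 - 4*Z)/3 = 8 - 4*Z/3)
((196 + 293) + (-292 - 761))*t(36, -6) = ((196 + 293) + (-292 - 761))*(8 - 4/3*36) = (489 - 1053)*(8 - 48) = -564*(-40) = 22560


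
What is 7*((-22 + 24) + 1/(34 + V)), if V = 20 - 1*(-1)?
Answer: 777/55 ≈ 14.127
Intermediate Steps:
V = 21 (V = 20 + 1 = 21)
7*((-22 + 24) + 1/(34 + V)) = 7*((-22 + 24) + 1/(34 + 21)) = 7*(2 + 1/55) = 7*(111/55) = 777/55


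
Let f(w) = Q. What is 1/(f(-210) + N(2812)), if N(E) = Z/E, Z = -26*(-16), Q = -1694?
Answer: -703/1190778 ≈ -0.00059037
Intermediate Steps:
f(w) = -1694
Z = 416
N(E) = 416/E
1/(f(-210) + N(2812)) = 1/(-1694 + 416/2812) = 1/(-1694 + 416*(1/2812)) = 1/(-1694 + 104/703) = 1/(-1190778/703) = -703/1190778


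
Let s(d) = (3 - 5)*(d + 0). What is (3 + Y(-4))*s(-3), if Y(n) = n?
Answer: -6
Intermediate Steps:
s(d) = -2*d
(3 + Y(-4))*s(-3) = (3 - 4)*(-2*(-3)) = -1*6 = -6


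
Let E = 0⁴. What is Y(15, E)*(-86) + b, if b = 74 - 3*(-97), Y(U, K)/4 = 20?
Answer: -6515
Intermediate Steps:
E = 0
Y(U, K) = 80 (Y(U, K) = 4*20 = 80)
b = 365 (b = 74 + 291 = 365)
Y(15, E)*(-86) + b = 80*(-86) + 365 = -6880 + 365 = -6515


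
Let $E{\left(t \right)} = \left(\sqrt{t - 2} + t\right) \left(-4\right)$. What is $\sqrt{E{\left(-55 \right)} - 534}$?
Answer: $\sqrt{-314 - 4 i \sqrt{57}} \approx 0.85114 - 17.74 i$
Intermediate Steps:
$E{\left(t \right)} = - 4 t - 4 \sqrt{-2 + t}$ ($E{\left(t \right)} = \left(\sqrt{-2 + t} + t\right) \left(-4\right) = \left(t + \sqrt{-2 + t}\right) \left(-4\right) = - 4 t - 4 \sqrt{-2 + t}$)
$\sqrt{E{\left(-55 \right)} - 534} = \sqrt{\left(\left(-4\right) \left(-55\right) - 4 \sqrt{-2 - 55}\right) - 534} = \sqrt{\left(220 - 4 \sqrt{-57}\right) - 534} = \sqrt{\left(220 - 4 i \sqrt{57}\right) - 534} = \sqrt{-314 - 4 i \sqrt{57}}$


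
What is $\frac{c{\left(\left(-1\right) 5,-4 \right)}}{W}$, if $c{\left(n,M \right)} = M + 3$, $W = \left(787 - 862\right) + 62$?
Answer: $\frac{1}{13} \approx 0.076923$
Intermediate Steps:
$W = -13$ ($W = -75 + 62 = -13$)
$c{\left(n,M \right)} = 3 + M$
$\frac{c{\left(\left(-1\right) 5,-4 \right)}}{W} = \frac{3 - 4}{-13} = \left(-1\right) \left(- \frac{1}{13}\right) = \frac{1}{13}$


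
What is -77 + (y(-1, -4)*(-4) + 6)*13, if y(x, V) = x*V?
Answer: -207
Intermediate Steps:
y(x, V) = V*x
-77 + (y(-1, -4)*(-4) + 6)*13 = -77 + (-4*(-1)*(-4) + 6)*13 = -77 + (4*(-4) + 6)*13 = -77 + (-16 + 6)*13 = -77 - 10*13 = -77 - 130 = -207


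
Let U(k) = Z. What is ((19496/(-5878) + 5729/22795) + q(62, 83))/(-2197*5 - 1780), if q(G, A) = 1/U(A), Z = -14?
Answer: 2942148311/11972587988550 ≈ 0.00024574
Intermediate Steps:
U(k) = -14
q(G, A) = -1/14 (q(G, A) = 1/(-14) = -1/14)
((19496/(-5878) + 5729/22795) + q(62, 83))/(-2197*5 - 1780) = ((19496/(-5878) + 5729/22795) - 1/14)/(-2197*5 - 1780) = ((19496*(-1/5878) + 5729*(1/22795)) - 1/14)/(-10985 - 1780) = ((-9748/2939 + 5729/22795) - 1/14)/(-12765) = (-205368129/66994505 - 1/14)*(-1/12765) = -2942148311/937923070*(-1/12765) = 2942148311/11972587988550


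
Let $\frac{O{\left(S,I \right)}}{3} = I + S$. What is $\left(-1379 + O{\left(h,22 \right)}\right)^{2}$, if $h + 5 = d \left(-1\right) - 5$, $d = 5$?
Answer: $1844164$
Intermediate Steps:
$h = -15$ ($h = -5 + \left(5 \left(-1\right) - 5\right) = -5 - 10 = -15$)
$O{\left(S,I \right)} = 3 I + 3 S$ ($O{\left(S,I \right)} = 3 \left(I + S\right) = 3 I + 3 S$)
$\left(-1379 + O{\left(h,22 \right)}\right)^{2} = \left(-1379 + \left(3 \cdot 22 + 3 \left(-15\right)\right)\right)^{2} = \left(-1379 + \left(66 - 45\right)\right)^{2} = \left(-1379 + 21\right)^{2} = \left(-1358\right)^{2} = 1844164$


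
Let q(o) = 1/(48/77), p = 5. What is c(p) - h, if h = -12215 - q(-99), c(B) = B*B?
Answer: 587597/48 ≈ 12242.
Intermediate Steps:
c(B) = B²
q(o) = 77/48 (q(o) = 1/(48*(1/77)) = 1/(48/77) = 77/48)
h = -586397/48 (h = -12215 - 1*77/48 = -12215 - 77/48 = -586397/48 ≈ -12217.)
c(p) - h = 5² - 1*(-586397/48) = 25 + 586397/48 = 587597/48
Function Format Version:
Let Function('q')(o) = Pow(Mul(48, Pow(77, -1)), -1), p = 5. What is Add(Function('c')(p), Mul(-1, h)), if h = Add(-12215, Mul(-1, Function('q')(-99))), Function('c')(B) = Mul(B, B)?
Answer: Rational(587597, 48) ≈ 12242.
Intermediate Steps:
Function('c')(B) = Pow(B, 2)
Function('q')(o) = Rational(77, 48) (Function('q')(o) = Pow(Mul(48, Rational(1, 77)), -1) = Pow(Rational(48, 77), -1) = Rational(77, 48))
h = Rational(-586397, 48) (h = Add(-12215, Mul(-1, Rational(77, 48))) = Add(-12215, Rational(-77, 48)) = Rational(-586397, 48) ≈ -12217.)
Add(Function('c')(p), Mul(-1, h)) = Add(Pow(5, 2), Mul(-1, Rational(-586397, 48))) = Add(25, Rational(586397, 48)) = Rational(587597, 48)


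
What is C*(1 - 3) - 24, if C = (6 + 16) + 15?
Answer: -98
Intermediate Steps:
C = 37 (C = 22 + 15 = 37)
C*(1 - 3) - 24 = 37*(1 - 3) - 24 = 37*(-2) - 24 = -74 - 24 = -98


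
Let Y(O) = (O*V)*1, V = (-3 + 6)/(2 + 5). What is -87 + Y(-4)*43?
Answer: -1125/7 ≈ -160.71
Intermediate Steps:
V = 3/7 ≈ 0.42857
Y(O) = 3*O/7 (Y(O) = (O*(3/7))*1 = (3*O/7)*1 = 3*O/7)
-87 + Y(-4)*43 = -87 + ((3/7)*(-4))*43 = -87 - 12/7*43 = -87 - 516/7 = -1125/7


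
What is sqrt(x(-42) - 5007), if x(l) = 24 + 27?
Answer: 2*I*sqrt(1239) ≈ 70.399*I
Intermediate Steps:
x(l) = 51
sqrt(x(-42) - 5007) = sqrt(51 - 5007) = sqrt(-4956) = 2*I*sqrt(1239)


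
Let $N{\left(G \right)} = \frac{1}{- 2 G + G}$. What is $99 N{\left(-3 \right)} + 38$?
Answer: $71$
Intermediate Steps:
$N{\left(G \right)} = - \frac{1}{G}$ ($N{\left(G \right)} = \frac{1}{\left(-1\right) G} = - \frac{1}{G}$)
$99 N{\left(-3 \right)} + 38 = 99 \left(- \frac{1}{-3}\right) + 38 = 99 \left(\left(-1\right) \left(- \frac{1}{3}\right)\right) + 38 = 99 \cdot \frac{1}{3} + 38 = 33 + 38 = 71$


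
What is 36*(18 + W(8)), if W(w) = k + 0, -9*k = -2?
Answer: 656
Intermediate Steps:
k = 2/9 (k = -⅑*(-2) = 2/9 ≈ 0.22222)
W(w) = 2/9 (W(w) = 2/9 + 0 = 2/9)
36*(18 + W(8)) = 36*(18 + 2/9) = 36*(164/9) = 656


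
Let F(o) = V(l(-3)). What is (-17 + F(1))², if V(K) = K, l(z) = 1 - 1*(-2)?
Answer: 196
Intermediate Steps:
l(z) = 3 (l(z) = 1 + 2 = 3)
F(o) = 3
(-17 + F(1))² = (-17 + 3)² = (-14)² = 196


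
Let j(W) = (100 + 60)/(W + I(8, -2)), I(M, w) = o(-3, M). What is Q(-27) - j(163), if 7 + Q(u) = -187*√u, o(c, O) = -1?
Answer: -647/81 - 561*I*√3 ≈ -7.9877 - 971.68*I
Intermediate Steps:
I(M, w) = -1
Q(u) = -7 - 187*√u
j(W) = 160/(-1 + W) (j(W) = (100 + 60)/(W - 1) = 160/(-1 + W))
Q(-27) - j(163) = (-7 - 561*I*√3) - 160/(-1 + 163) = (-7 - 561*I*√3) - 160/162 = (-7 - 561*I*√3) - 1*80/81 = (-7 - 561*I*√3) - 80/81 = -647/81 - 561*I*√3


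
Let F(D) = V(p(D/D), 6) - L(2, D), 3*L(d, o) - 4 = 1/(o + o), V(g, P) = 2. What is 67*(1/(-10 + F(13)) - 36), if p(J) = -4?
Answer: -587858/243 ≈ -2419.2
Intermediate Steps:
L(d, o) = 4/3 + 1/(6*o) (L(d, o) = 4/3 + 1/(3*(o + o)) = 4/3 + 1/(3*((2*o))) = 4/3 + (1/(2*o))/3 = 4/3 + 1/(6*o))
F(D) = 2 - (1 + 8*D)/(6*D)
67*(1/(-10 + F(13)) - 36) = 67*(1/(-10 + (⅙)*(-1 + 4*13)/13) - 36) = 67*(1/(-10 + (⅙)*(1/13)*(-1 + 52)) - 36) = 67*(1/(-10 + (⅙)*(1/13)*51) - 36) = 67*(1/(-10 + 17/26) - 36) = 67*(1/(-243/26) - 36) = 67*(-26/243 - 36) = 67*(-8774/243) = -587858/243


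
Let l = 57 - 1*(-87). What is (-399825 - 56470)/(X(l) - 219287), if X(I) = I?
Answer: 456295/219143 ≈ 2.0822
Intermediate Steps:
l = 144 (l = 57 + 87 = 144)
(-399825 - 56470)/(X(l) - 219287) = (-399825 - 56470)/(144 - 219287) = -456295/(-219143) = -456295*(-1/219143) = 456295/219143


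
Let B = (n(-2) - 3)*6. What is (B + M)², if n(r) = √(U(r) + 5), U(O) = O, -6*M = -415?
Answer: 98137/36 + 614*√3 ≈ 3789.5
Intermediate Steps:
M = 415/6 (M = -⅙*(-415) = 415/6 ≈ 69.167)
n(r) = √(5 + r) (n(r) = √(r + 5) = √(5 + r))
B = -18 + 6*√3 (B = (√(5 - 2) - 3)*6 = (√3 - 3)*6 = (-3 + √3)*6 = -18 + 6*√3 ≈ -7.6077)
(B + M)² = ((-18 + 6*√3) + 415/6)² = (307/6 + 6*√3)²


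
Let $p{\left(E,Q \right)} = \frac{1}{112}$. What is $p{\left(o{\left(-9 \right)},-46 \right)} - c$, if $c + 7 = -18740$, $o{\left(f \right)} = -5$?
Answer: $\frac{2099665}{112} \approx 18747.0$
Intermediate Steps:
$p{\left(E,Q \right)} = \frac{1}{112}$
$c = -18747$ ($c = -7 - 18740 = -18747$)
$p{\left(o{\left(-9 \right)},-46 \right)} - c = \frac{1}{112} - -18747 = \frac{1}{112} + 18747 = \frac{2099665}{112}$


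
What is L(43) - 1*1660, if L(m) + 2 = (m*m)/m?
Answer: -1619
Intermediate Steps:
L(m) = -2 + m (L(m) = -2 + (m*m)/m = -2 + m²/m = -2 + m)
L(43) - 1*1660 = (-2 + 43) - 1*1660 = 41 - 1660 = -1619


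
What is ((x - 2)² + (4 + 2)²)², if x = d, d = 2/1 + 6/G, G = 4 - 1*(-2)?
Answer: 1369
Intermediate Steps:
G = 6 (G = 4 + 2 = 6)
d = 3 (d = 2/1 + 6/6 = 2*1 + 6*(⅙) = 2 + 1 = 3)
x = 3
((x - 2)² + (4 + 2)²)² = ((3 - 2)² + (4 + 2)²)² = (1² + 6²)² = (1 + 36)² = 37² = 1369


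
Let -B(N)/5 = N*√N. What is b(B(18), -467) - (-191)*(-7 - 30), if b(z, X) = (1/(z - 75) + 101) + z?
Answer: -13019453/1869 - 841056*√2/3115 ≈ -7347.8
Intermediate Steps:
B(N) = -5*N^(3/2) (B(N) = -5*N*√N = -5*N^(3/2))
b(z, X) = 101 + z + 1/(-75 + z) (b(z, X) = (1/(-75 + z) + 101) + z = (101 + 1/(-75 + z)) + z = 101 + z + 1/(-75 + z))
b(B(18), -467) - (-191)*(-7 - 30) = (-7574 + (-270*√2)² + 26*(-270*√2))/(-75 - 270*√2) - (-191)*(-7 - 30) = (-7574 + (-270*√2)² + 26*(-270*√2))/(-75 - 270*√2) - (-191)*(-37) = (-7574 + (-270*√2)² + 26*(-270*√2))/(-75 - 270*√2) - 1*7067 = (-7574 + 145800 - 7020*√2)/(-75 - 270*√2) - 7067 = (138226 - 7020*√2)/(-75 - 270*√2) - 7067 = -7067 + (138226 - 7020*√2)/(-75 - 270*√2)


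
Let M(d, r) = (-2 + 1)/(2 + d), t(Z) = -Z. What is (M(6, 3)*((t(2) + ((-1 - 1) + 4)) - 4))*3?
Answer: 3/2 ≈ 1.5000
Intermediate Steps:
M(d, r) = -1/(2 + d)
(M(6, 3)*((t(2) + ((-1 - 1) + 4)) - 4))*3 = ((-1/(2 + 6))*((-1*2 + ((-1 - 1) + 4)) - 4))*3 = ((-1/8)*((-2 + (-2 + 4)) - 4))*3 = ((-1*⅛)*((-2 + 2) - 4))*3 = -(0 - 4)/8*3 = -⅛*(-4)*3 = (½)*3 = 3/2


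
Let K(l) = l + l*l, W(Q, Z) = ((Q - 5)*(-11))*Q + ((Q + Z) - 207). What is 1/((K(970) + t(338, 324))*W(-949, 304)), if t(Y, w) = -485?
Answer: -1/9375872646330 ≈ -1.0666e-13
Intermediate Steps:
W(Q, Z) = -207 + Q + Z + Q*(55 - 11*Q) (W(Q, Z) = ((-5 + Q)*(-11))*Q + (-207 + Q + Z) = (55 - 11*Q)*Q + (-207 + Q + Z) = Q*(55 - 11*Q) + (-207 + Q + Z) = -207 + Q + Z + Q*(55 - 11*Q))
K(l) = l + l²
1/((K(970) + t(338, 324))*W(-949, 304)) = 1/((970*(1 + 970) - 485)*(-207 + 304 - 11*(-949)² + 56*(-949))) = 1/((970*971 - 485)*(-207 + 304 - 11*900601 - 53144)) = 1/((941870 - 485)*(-207 + 304 - 9906611 - 53144)) = 1/(941385*(-9959658)) = (1/941385)*(-1/9959658) = -1/9375872646330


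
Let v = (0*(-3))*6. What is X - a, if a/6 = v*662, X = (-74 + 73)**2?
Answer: 1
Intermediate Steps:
v = 0 (v = 0*6 = 0)
X = 1 (X = (-1)**2 = 1)
a = 0 (a = 6*(0*662) = 6*0 = 0)
X - a = 1 - 1*0 = 1 + 0 = 1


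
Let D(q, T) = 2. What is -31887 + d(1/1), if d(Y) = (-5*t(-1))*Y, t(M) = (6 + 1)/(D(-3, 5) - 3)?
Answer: -31852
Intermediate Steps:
t(M) = -7 (t(M) = (6 + 1)/(2 - 3) = 7/(-1) = 7*(-1) = -7)
d(Y) = 35*Y (d(Y) = (-5*(-7))*Y = 35*Y)
-31887 + d(1/1) = -31887 + 35/1 = -31887 + 35*1 = -31887 + 35 = -31852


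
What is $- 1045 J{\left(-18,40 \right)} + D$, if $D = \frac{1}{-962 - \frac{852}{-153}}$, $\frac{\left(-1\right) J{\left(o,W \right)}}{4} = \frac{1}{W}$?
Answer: $\frac{2548625}{24389} \approx 104.5$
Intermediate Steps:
$J{\left(o,W \right)} = - \frac{4}{W}$
$D = - \frac{51}{48778}$ ($D = \frac{1}{-962 - - \frac{284}{51}} = \frac{1}{-962 + \frac{284}{51}} = \frac{1}{- \frac{48778}{51}} = - \frac{51}{48778} \approx -0.0010456$)
$- 1045 J{\left(-18,40 \right)} + D = - 1045 \left(- \frac{4}{40}\right) - \frac{51}{48778} = - 1045 \left(\left(-4\right) \frac{1}{40}\right) - \frac{51}{48778} = \left(-1045\right) \left(- \frac{1}{10}\right) - \frac{51}{48778} = \frac{209}{2} - \frac{51}{48778} = \frac{2548625}{24389}$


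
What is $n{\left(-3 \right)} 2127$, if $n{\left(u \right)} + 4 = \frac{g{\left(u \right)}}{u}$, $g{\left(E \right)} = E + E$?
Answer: $-4254$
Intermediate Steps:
$g{\left(E \right)} = 2 E$
$n{\left(u \right)} = -2$ ($n{\left(u \right)} = -4 + \frac{2 u}{u} = -4 + 2 = -2$)
$n{\left(-3 \right)} 2127 = \left(-2\right) 2127 = -4254$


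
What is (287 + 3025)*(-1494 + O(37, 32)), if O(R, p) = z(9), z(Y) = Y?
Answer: -4918320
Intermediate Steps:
O(R, p) = 9
(287 + 3025)*(-1494 + O(37, 32)) = (287 + 3025)*(-1494 + 9) = 3312*(-1485) = -4918320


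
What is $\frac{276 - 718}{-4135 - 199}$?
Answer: $\frac{221}{2167} \approx 0.10198$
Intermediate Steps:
$\frac{276 - 718}{-4135 - 199} = - \frac{442}{-4334} = \left(-442\right) \left(- \frac{1}{4334}\right) = \frac{221}{2167}$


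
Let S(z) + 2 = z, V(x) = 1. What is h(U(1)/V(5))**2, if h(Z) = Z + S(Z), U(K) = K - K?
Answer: 4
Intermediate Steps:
U(K) = 0
S(z) = -2 + z
h(Z) = -2 + 2*Z (h(Z) = Z + (-2 + Z) = -2 + 2*Z)
h(U(1)/V(5))**2 = (-2 + 2*(0/1))**2 = (-2 + 2*(0*1))**2 = (-2 + 2*0)**2 = (-2 + 0)**2 = (-2)**2 = 4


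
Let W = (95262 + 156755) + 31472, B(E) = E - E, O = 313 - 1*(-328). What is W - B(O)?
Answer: 283489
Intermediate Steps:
O = 641 (O = 313 + 328 = 641)
B(E) = 0
W = 283489 (W = 252017 + 31472 = 283489)
W - B(O) = 283489 - 1*0 = 283489 + 0 = 283489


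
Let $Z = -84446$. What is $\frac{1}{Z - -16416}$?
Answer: $- \frac{1}{68030} \approx -1.4699 \cdot 10^{-5}$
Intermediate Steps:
$\frac{1}{Z - -16416} = \frac{1}{-84446 - -16416} = \frac{1}{-84446 + 16416} = \frac{1}{-68030} = - \frac{1}{68030}$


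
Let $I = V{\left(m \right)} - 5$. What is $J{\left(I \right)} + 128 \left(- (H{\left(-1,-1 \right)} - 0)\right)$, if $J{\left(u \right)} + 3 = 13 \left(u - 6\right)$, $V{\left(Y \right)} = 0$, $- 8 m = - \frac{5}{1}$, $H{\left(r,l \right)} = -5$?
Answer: $494$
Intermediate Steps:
$m = \frac{5}{8}$ ($m = - \frac{\left(-5\right) 1^{-1}}{8} = - \frac{\left(-5\right) 1}{8} = \left(- \frac{1}{8}\right) \left(-5\right) = \frac{5}{8} \approx 0.625$)
$I = -5$ ($I = 0 - 5 = -5$)
$J{\left(u \right)} = -81 + 13 u$ ($J{\left(u \right)} = -3 + 13 \left(u - 6\right) = -3 + 13 \left(-6 + u\right) = -3 + \left(-78 + 13 u\right) = -81 + 13 u$)
$J{\left(I \right)} + 128 \left(- (H{\left(-1,-1 \right)} - 0)\right) = \left(-81 + 13 \left(-5\right)\right) + 128 \left(- (-5 - 0)\right) = \left(-81 - 65\right) + 128 \left(- (-5 + 0)\right) = -146 + 128 \left(\left(-1\right) \left(-5\right)\right) = -146 + 128 \cdot 5 = -146 + 640 = 494$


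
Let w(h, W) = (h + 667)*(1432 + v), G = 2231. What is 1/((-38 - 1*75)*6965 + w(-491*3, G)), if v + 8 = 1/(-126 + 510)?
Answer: -192/371479891 ≈ -5.1685e-7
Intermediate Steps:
v = -3071/384 (v = -8 + 1/(-126 + 510) = -8 + 1/384 = -3071/384 ≈ -7.9974)
w(h, W) = 364726939/384 + 546817*h/384 (w(h, W) = (h + 667)*(1432 - 3071/384) = (667 + h)*(546817/384) = 364726939/384 + 546817*h/384)
1/((-38 - 1*75)*6965 + w(-491*3, G)) = 1/((-38 - 1*75)*6965 + (364726939/384 + 546817*(-491*3)/384)) = 1/((-38 - 75)*6965 + (364726939/384 + (546817/384)*(-1473))) = 1/(-113*6965 + (364726939/384 - 268487147/128)) = 1/(-787045 - 220367251/192) = 1/(-371479891/192) = -192/371479891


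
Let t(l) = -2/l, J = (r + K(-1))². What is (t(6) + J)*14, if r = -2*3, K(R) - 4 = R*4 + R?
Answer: 2044/3 ≈ 681.33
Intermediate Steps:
K(R) = 4 + 5*R (K(R) = 4 + (R*4 + R) = 4 + (4*R + R) = 4 + 5*R)
r = -6
J = 49 (J = (-6 + (4 + 5*(-1)))² = (-6 + (4 - 5))² = (-6 - 1)² = (-7)² = 49)
(t(6) + J)*14 = (-2/6 + 49)*14 = (-2*⅙ + 49)*14 = (-⅓ + 49)*14 = (146/3)*14 = 2044/3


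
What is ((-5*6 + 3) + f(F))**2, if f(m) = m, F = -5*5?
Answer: 2704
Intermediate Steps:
F = -25
((-5*6 + 3) + f(F))**2 = ((-5*6 + 3) - 25)**2 = ((-30 + 3) - 25)**2 = (-27 - 25)**2 = (-52)**2 = 2704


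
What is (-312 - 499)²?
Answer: 657721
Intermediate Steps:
(-312 - 499)² = (-811)² = 657721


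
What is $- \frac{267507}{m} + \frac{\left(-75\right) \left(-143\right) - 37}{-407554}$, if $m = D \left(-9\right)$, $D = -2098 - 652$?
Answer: $- \frac{6071559771}{560386750} \approx -10.835$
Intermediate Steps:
$D = -2750$ ($D = -2098 - 652 = -2750$)
$m = 24750$ ($m = \left(-2750\right) \left(-9\right) = 24750$)
$- \frac{267507}{m} + \frac{\left(-75\right) \left(-143\right) - 37}{-407554} = - \frac{267507}{24750} + \frac{\left(-75\right) \left(-143\right) - 37}{-407554} = \left(-267507\right) \frac{1}{24750} + \left(10725 - 37\right) \left(- \frac{1}{407554}\right) = - \frac{29723}{2750} + 10688 \left(- \frac{1}{407554}\right) = - \frac{29723}{2750} - \frac{5344}{203777} = - \frac{6071559771}{560386750}$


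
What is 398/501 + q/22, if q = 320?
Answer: 84538/5511 ≈ 15.340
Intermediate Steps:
398/501 + q/22 = 398/501 + 320/22 = 398*(1/501) + 320*(1/22) = 398/501 + 160/11 = 84538/5511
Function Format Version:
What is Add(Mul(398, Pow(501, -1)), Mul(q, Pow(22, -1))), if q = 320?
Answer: Rational(84538, 5511) ≈ 15.340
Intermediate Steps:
Add(Mul(398, Pow(501, -1)), Mul(q, Pow(22, -1))) = Add(Mul(398, Pow(501, -1)), Mul(320, Pow(22, -1))) = Add(Mul(398, Rational(1, 501)), Mul(320, Rational(1, 22))) = Add(Rational(398, 501), Rational(160, 11)) = Rational(84538, 5511)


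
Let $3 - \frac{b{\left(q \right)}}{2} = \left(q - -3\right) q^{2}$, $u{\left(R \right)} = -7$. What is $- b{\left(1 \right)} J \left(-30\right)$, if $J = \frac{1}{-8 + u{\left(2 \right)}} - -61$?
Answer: $-3656$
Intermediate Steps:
$b{\left(q \right)} = 6 - 2 q^{2} \left(3 + q\right)$ ($b{\left(q \right)} = 6 - 2 \left(q - -3\right) q^{2} = 6 - 2 \left(q + 3\right) q^{2} = 6 - 2 \left(3 + q\right) q^{2} = 6 - 2 q^{2} \left(3 + q\right)$)
$J = \frac{914}{15}$ ($J = \frac{1}{-8 - 7} - -61 = \frac{1}{-15} + 61 = - \frac{1}{15} + 61 = \frac{914}{15} \approx 60.933$)
$- b{\left(1 \right)} J \left(-30\right) = - \left(6 - 6 \cdot 1^{2} - 2 \cdot 1^{3}\right) \frac{914}{15} \left(-30\right) = - \left(6 - 6 - 2\right) \frac{914}{15} \left(-30\right) = - \left(-2\right) \frac{914}{15} \left(-30\right) = - \frac{\left(-1828\right) \left(-30\right)}{15} = \left(-1\right) 3656 = -3656$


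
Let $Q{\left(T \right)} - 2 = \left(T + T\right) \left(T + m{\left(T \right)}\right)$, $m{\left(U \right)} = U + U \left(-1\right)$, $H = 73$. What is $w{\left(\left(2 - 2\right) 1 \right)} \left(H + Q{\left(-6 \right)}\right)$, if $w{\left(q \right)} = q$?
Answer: $0$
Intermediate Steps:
$m{\left(U \right)} = 0$ ($m{\left(U \right)} = U - U = 0$)
$Q{\left(T \right)} = 2 + 2 T^{2}$ ($Q{\left(T \right)} = 2 + \left(T + T\right) \left(T + 0\right) = 2 + 2 T T = 2 + 2 T^{2}$)
$w{\left(\left(2 - 2\right) 1 \right)} \left(H + Q{\left(-6 \right)}\right) = \left(2 - 2\right) 1 \left(73 + \left(2 + 2 \left(-6\right)^{2}\right)\right) = 0 \cdot 1 \left(73 + \left(2 + 2 \cdot 36\right)\right) = 0 \left(73 + \left(2 + 72\right)\right) = 0 \left(73 + 74\right) = 0 \cdot 147 = 0$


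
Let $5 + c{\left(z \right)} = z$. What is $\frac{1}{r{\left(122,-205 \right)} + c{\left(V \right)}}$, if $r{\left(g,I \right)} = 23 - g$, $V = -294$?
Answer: $- \frac{1}{398} \approx -0.0025126$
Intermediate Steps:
$c{\left(z \right)} = -5 + z$
$\frac{1}{r{\left(122,-205 \right)} + c{\left(V \right)}} = \frac{1}{\left(23 - 122\right) - 299} = \frac{1}{-99 - 299} = \frac{1}{-398} = - \frac{1}{398}$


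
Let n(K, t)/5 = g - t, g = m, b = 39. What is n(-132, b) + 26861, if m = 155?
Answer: 27441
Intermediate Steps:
g = 155
n(K, t) = 775 - 5*t (n(K, t) = 5*(155 - t) = 775 - 5*t)
n(-132, b) + 26861 = (775 - 5*39) + 26861 = (775 - 195) + 26861 = 580 + 26861 = 27441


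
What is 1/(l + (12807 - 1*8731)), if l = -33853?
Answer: -1/29777 ≈ -3.3583e-5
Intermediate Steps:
1/(l + (12807 - 1*8731)) = 1/(-33853 + (12807 - 1*8731)) = 1/(-33853 + (12807 - 8731)) = 1/(-33853 + 4076) = 1/(-29777) = -1/29777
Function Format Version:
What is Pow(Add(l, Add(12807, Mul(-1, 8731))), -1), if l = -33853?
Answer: Rational(-1, 29777) ≈ -3.3583e-5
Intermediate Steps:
Pow(Add(l, Add(12807, Mul(-1, 8731))), -1) = Pow(Add(-33853, Add(12807, Mul(-1, 8731))), -1) = Pow(Add(-33853, Add(12807, -8731)), -1) = Pow(Add(-33853, 4076), -1) = Pow(-29777, -1) = Rational(-1, 29777)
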